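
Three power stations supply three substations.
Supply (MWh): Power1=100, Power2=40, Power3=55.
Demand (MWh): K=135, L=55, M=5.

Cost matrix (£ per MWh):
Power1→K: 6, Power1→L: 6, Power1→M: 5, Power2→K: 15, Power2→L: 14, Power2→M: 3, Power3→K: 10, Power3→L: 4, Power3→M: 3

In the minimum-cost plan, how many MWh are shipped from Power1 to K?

The minimum-cost plan:
  Power1->K: 100 × £6 = £600
  Power2->K: 35 × £15 = £525
  Power2->M: 5 × £3 = £15
  Power3->L: 55 × £4 = £220
Total cost = £1360.
So Power1→K carries 100 MWh.

100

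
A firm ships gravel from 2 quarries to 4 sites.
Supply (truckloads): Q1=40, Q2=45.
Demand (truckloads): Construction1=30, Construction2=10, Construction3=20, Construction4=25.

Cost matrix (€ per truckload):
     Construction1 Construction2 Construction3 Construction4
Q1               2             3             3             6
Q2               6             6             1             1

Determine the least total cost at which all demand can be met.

Optimal allocation:
  Q1->Construction1: 30 truckloads
  Q1->Construction2: 10 truckloads
  Q2->Construction3: 20 truckloads
  Q2->Construction4: 25 truckloads
Total cost = €135.
(Supply check: Q1 ships 40; Q2 ships 45.)

135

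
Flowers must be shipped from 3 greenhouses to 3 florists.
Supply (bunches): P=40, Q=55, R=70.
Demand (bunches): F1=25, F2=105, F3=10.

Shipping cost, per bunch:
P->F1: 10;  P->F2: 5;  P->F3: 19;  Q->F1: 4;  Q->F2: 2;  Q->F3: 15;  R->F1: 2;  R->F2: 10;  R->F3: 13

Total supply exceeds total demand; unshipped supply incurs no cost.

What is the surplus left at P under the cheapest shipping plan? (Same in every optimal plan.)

Minimum-cost shipments:
  P–F2: 40 bunches
  Q–F2: 55 bunches
  R–F1: 25 bunches
  R–F2: 10 bunches
  R–F3: 10 bunches
Total cost = 590.
P ships 40 of its 40, leaving 0.

0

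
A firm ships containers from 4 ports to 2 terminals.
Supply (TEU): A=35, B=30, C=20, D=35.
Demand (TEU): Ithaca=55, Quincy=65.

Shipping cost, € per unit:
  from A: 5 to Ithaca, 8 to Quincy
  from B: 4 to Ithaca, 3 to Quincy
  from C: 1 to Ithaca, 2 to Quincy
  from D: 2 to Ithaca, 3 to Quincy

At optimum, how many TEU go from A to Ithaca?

Solving gives:
  A to Ithaca: 35 × €5 = €175
  B to Quincy: 30 × €3 = €90
  C to Ithaca: 20 × €1 = €20
  D to Quincy: 35 × €3 = €105
Total cost = €390.
So A→Ithaca carries 35 TEU.

35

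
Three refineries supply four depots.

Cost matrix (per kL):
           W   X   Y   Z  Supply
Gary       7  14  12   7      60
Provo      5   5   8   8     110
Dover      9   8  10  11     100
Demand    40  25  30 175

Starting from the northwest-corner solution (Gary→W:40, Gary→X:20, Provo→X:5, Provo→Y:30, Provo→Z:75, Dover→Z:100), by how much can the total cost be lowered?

Current plan cost = 40·7 + 20·14 + 5·5 + 30·8 + 75·8 + 100·11 = 2525.
Optimal plan:
  Gary–Z: 60 kL
  Provo–W: 40 kL
  Provo–X: 25 kL
  Provo–Z: 45 kL
  Dover–Y: 30 kL
  Dover–Z: 70 kL
Optimal cost = 2175.
Saving = 2525 − 2175 = 350.

350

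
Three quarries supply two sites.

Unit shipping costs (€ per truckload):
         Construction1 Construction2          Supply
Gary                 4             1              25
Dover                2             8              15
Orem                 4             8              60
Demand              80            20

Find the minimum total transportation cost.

One minimum-cost allocation:
  Gary→Construction1: 5 truckloads
  Gary→Construction2: 20 truckloads
  Dover→Construction1: 15 truckloads
  Orem→Construction1: 60 truckloads
Total cost = €310.

310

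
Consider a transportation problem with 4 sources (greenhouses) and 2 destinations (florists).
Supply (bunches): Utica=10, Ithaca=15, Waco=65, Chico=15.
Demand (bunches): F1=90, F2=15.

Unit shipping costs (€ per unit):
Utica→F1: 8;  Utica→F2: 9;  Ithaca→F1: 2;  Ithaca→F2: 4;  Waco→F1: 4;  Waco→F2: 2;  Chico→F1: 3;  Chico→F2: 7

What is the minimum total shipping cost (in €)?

385

One minimum-cost allocation:
  Utica->F1: 10 × €8 = €80
  Ithaca->F1: 15 × €2 = €30
  Waco->F1: 50 × €4 = €200
  Waco->F2: 15 × €2 = €30
  Chico->F1: 15 × €3 = €45
Total = 80 + 30 + 200 + 30 + 45 = €385.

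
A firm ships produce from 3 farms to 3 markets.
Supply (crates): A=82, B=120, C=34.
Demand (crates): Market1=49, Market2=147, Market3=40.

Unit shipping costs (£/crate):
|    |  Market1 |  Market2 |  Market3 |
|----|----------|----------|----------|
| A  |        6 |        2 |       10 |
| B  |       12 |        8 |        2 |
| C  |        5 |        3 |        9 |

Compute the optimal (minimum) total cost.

1114

One minimum-cost allocation:
  A–Market2: 82 × £2 = £164
  B–Market1: 15 × £12 = £180
  B–Market2: 65 × £8 = £520
  B–Market3: 40 × £2 = £80
  C–Market1: 34 × £5 = £170
Total = 164 + 180 + 520 + 80 + 170 = £1114.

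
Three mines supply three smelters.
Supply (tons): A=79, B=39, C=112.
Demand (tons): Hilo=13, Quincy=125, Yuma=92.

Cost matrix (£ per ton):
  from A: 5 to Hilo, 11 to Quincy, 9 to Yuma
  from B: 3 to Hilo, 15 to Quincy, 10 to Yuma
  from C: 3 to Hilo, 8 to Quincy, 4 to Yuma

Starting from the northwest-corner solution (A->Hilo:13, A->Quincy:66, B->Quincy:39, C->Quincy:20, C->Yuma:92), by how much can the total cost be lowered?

104

Current plan cost = 13·5 + 66·11 + 39·15 + 20·8 + 92·4 = £1904.
Optimal plan:
  A→Quincy: 79 × £11 = £869
  B→Hilo: 13 × £3 = £39
  B→Yuma: 26 × £10 = £260
  C→Quincy: 46 × £8 = £368
  C→Yuma: 66 × £4 = £264
Optimal cost = £1800.
Saving = 1904 − 1800 = £104.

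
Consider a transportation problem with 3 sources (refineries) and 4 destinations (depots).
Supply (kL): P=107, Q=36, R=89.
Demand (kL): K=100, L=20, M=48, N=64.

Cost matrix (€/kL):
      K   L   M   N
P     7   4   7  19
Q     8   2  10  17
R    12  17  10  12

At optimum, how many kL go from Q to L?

The minimum-cost plan:
  P→K: 84 × €7 = €588
  P→M: 23 × €7 = €161
  Q→K: 16 × €8 = €128
  Q→L: 20 × €2 = €40
  R→M: 25 × €10 = €250
  R→N: 64 × €12 = €768
Total cost = €1935.
So Q→L carries 20 kL.

20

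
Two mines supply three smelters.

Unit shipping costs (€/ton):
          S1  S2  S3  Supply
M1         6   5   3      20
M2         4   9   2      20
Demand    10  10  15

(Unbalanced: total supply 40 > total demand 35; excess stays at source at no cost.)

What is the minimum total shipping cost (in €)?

Optimal allocation:
  M1→S2: 10 × €5 = €50
  M1→S3: 5 × €3 = €15
  M2→S1: 10 × €4 = €40
  M2→S3: 10 × €2 = €20
Total = 50 + 15 + 40 + 20 = €125.
(Supply check: M1 ships 15; M2 ships 20.)

125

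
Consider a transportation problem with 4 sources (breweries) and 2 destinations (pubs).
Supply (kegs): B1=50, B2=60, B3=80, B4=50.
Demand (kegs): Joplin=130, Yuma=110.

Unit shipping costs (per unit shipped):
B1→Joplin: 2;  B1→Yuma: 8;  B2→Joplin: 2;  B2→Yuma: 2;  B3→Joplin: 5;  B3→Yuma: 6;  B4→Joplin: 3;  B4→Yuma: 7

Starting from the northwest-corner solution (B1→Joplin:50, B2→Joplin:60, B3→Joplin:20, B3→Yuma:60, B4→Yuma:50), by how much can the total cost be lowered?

210

Current plan cost = 50·2 + 60·2 + 20·5 + 60·6 + 50·7 = 1030.
Optimal plan:
  B1→Joplin: 50 × 2 = 100
  B2→Yuma: 60 × 2 = 120
  B3→Joplin: 30 × 5 = 150
  B3→Yuma: 50 × 6 = 300
  B4→Joplin: 50 × 3 = 150
Optimal cost = 820.
Saving = 1030 − 820 = 210.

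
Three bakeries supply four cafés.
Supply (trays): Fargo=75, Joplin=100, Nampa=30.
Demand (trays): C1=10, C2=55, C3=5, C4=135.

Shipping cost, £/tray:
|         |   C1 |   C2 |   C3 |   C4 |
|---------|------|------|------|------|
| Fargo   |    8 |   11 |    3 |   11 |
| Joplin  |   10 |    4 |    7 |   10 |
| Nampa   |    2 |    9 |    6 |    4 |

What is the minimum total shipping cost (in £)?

1545

Optimal allocation:
  Fargo→C1: 10 × £8 = £80
  Fargo→C3: 5 × £3 = £15
  Fargo→C4: 60 × £11 = £660
  Joplin→C2: 55 × £4 = £220
  Joplin→C4: 45 × £10 = £450
  Nampa→C4: 30 × £4 = £120
Total = 80 + 15 + 660 + 220 + 450 + 120 = £1545.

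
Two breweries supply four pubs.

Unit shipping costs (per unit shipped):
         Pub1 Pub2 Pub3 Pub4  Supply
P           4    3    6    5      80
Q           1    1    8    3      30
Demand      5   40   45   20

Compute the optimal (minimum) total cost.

A cheapest plan:
  P->Pub2: 15 kegs
  P->Pub3: 45 kegs
  P->Pub4: 20 kegs
  Q->Pub1: 5 kegs
  Q->Pub2: 25 kegs
Total cost = 445.

445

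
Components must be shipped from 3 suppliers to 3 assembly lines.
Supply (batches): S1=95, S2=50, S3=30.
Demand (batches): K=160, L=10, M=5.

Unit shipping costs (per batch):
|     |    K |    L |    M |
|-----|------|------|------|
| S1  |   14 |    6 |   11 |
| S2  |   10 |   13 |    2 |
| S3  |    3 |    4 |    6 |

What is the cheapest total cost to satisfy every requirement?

1800

An optimal shipping plan:
  S1→K: 85 × 14 = 1190
  S1→L: 10 × 6 = 60
  S2→K: 45 × 10 = 450
  S2→M: 5 × 2 = 10
  S3→K: 30 × 3 = 90
Total = 1190 + 60 + 450 + 10 + 90 = 1800.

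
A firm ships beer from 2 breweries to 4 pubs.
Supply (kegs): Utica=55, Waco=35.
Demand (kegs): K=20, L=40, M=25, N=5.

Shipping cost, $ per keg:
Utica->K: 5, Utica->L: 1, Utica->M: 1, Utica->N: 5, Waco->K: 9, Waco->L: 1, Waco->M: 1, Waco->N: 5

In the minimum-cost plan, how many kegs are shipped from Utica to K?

20

The minimum-cost plan:
  Utica->K: 20 × $5 = $100
  Utica->L: 5 × $1 = $5
  Utica->M: 25 × $1 = $25
  Utica->N: 5 × $5 = $25
  Waco->L: 35 × $1 = $35
Total cost = $190.
So Utica→K carries 20 kegs.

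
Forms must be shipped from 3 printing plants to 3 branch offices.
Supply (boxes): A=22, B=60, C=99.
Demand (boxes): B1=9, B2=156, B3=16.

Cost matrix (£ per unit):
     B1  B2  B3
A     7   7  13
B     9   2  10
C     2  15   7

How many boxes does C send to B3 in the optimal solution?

Optimal shipments:
  A to B2: 22 × £7 = £154
  B to B2: 60 × £2 = £120
  C to B1: 9 × £2 = £18
  C to B2: 74 × £15 = £1110
  C to B3: 16 × £7 = £112
Total cost = £1514.
So C→B3 carries 16 boxes.

16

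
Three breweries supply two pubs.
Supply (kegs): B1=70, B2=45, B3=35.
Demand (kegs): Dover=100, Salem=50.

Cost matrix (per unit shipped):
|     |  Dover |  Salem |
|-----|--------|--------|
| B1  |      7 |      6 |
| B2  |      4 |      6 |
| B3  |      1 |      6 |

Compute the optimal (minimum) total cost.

655

Optimal allocation:
  B1–Dover: 20 × 7 = 140
  B1–Salem: 50 × 6 = 300
  B2–Dover: 45 × 4 = 180
  B3–Dover: 35 × 1 = 35
Total = 140 + 300 + 180 + 35 = 655.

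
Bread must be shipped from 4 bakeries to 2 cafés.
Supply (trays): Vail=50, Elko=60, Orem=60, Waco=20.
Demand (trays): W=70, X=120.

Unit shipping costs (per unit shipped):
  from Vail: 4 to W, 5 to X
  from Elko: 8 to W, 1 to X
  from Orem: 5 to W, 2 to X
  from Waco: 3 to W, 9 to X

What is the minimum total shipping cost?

440

One minimum-cost allocation:
  Vail to W: 50 × 4 = 200
  Elko to X: 60 × 1 = 60
  Orem to X: 60 × 2 = 120
  Waco to W: 20 × 3 = 60
Total = 200 + 60 + 120 + 60 = 440.
(Supply check: Vail ships 50; Elko ships 60; Orem ships 60; Waco ships 20.)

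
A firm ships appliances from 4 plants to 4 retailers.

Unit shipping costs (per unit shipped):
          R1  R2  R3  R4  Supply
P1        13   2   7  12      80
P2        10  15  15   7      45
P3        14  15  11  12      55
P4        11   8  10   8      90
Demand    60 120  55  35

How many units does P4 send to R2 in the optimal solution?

The minimum-cost plan:
  P1–R2: 80 × 2 = 160
  P2–R1: 10 × 10 = 100
  P2–R4: 35 × 7 = 245
  P3–R3: 55 × 11 = 605
  P4–R1: 50 × 11 = 550
  P4–R2: 40 × 8 = 320
Total cost = 1980.
So P4→R2 carries 40 units.

40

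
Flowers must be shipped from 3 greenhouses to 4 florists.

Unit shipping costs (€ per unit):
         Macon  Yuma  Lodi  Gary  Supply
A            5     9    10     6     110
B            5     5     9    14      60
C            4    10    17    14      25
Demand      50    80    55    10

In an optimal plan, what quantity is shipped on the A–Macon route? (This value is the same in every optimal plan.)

Optimal shipments:
  A→Macon: 25 × €5 = €125
  A→Yuma: 20 × €9 = €180
  A→Lodi: 55 × €10 = €550
  A→Gary: 10 × €6 = €60
  B→Yuma: 60 × €5 = €300
  C→Macon: 25 × €4 = €100
Total cost = €1315.
So A→Macon carries 25 bunches.

25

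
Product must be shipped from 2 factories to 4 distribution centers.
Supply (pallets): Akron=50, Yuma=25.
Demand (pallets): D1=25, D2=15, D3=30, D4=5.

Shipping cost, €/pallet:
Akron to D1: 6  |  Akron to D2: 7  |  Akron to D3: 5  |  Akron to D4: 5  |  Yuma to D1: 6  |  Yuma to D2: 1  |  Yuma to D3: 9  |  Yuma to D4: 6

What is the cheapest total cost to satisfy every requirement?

340

A cheapest plan:
  Akron–D1: 15 × €6 = €90
  Akron–D3: 30 × €5 = €150
  Akron–D4: 5 × €5 = €25
  Yuma–D1: 10 × €6 = €60
  Yuma–D2: 15 × €1 = €15
Total = 90 + 150 + 25 + 60 + 15 = €340.
(Supply check: Akron ships 50; Yuma ships 25.)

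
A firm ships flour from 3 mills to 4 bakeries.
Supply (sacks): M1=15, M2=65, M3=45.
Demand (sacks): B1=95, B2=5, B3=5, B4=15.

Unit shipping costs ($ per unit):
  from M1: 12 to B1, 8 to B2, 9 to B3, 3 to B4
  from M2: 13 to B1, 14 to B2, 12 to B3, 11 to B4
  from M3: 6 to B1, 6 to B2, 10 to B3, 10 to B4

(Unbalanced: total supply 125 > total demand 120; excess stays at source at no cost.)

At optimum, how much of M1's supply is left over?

0

Minimum-cost shipments:
  M1–B4: 15 × $3 = $45
  M2–B1: 55 × $13 = $715
  M2–B3: 5 × $12 = $60
  M3–B1: 40 × $6 = $240
  M3–B2: 5 × $6 = $30
Total cost = $1090.
M1 ships 15 of its 15, leaving 0.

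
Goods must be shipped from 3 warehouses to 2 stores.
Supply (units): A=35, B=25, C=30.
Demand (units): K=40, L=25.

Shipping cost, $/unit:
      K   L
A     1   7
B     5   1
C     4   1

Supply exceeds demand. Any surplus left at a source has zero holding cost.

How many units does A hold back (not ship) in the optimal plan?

An optimal plan:
  A→K: 35 × $1 = $35
  C→K: 5 × $4 = $20
  C→L: 25 × $1 = $25
Total cost = $80.
A ships 35 of its 35, leaving 0.

0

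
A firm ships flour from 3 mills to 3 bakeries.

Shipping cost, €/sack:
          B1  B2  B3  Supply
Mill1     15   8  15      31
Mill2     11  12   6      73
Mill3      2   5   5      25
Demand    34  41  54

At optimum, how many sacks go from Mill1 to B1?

0

Solving gives:
  Mill1->B2: 31 × €8 = €248
  Mill2->B1: 9 × €11 = €99
  Mill2->B2: 10 × €12 = €120
  Mill2->B3: 54 × €6 = €324
  Mill3->B1: 25 × €2 = €50
Total cost = €841.
The route Mill1→B1 is not used.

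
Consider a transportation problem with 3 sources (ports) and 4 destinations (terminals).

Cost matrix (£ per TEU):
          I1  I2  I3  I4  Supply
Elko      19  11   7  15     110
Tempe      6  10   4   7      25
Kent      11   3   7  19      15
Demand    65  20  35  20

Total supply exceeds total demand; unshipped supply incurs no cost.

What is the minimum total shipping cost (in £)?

1555

An optimal shipping plan:
  Elko to I1: 25 × £19 = £475
  Elko to I2: 20 × £11 = £220
  Elko to I3: 35 × £7 = £245
  Elko to I4: 20 × £15 = £300
  Tempe to I1: 25 × £6 = £150
  Kent to I1: 15 × £11 = £165
Total = 475 + 220 + 245 + 300 + 150 + 165 = £1555.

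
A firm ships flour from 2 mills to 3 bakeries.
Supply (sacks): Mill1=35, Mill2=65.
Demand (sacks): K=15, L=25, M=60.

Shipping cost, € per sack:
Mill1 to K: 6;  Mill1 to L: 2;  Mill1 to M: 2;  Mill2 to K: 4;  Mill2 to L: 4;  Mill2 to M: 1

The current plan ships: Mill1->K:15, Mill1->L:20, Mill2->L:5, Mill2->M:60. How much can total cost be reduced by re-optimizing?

30

Current plan cost = 15·6 + 20·2 + 5·4 + 60·1 = €210.
Optimal plan:
  Mill1–L: 25 × €2 = €50
  Mill1–M: 10 × €2 = €20
  Mill2–K: 15 × €4 = €60
  Mill2–M: 50 × €1 = €50
Optimal cost = €180.
Saving = 210 − 180 = €30.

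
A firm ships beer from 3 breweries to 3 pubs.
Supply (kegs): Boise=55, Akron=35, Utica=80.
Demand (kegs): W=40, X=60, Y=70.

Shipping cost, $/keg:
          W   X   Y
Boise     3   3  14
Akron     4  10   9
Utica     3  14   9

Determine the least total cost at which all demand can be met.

965

A cheapest plan:
  Boise to X: 55 × $3 = $165
  Akron to X: 5 × $10 = $50
  Akron to Y: 30 × $9 = $270
  Utica to W: 40 × $3 = $120
  Utica to Y: 40 × $9 = $360
Total = 165 + 50 + 270 + 120 + 360 = $965.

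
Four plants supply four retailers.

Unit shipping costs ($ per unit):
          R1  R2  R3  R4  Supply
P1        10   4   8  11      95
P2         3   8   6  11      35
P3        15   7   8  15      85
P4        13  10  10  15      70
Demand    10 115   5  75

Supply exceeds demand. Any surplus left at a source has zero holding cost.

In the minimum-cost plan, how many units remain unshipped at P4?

Minimum-cost shipments:
  P1 to R2: 45 units
  P1 to R4: 50 units
  P2 to R1: 10 units
  P2 to R4: 25 units
  P3 to R2: 70 units
  P3 to R3: 5 units
Total cost = $1565.
P4 ships 0 of its 70, leaving 70.

70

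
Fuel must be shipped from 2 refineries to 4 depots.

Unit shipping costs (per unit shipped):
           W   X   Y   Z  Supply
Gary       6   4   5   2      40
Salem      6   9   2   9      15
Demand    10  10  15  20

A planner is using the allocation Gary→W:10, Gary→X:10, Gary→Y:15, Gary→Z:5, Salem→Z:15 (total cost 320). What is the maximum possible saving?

150

Current plan cost = 10·6 + 10·4 + 15·5 + 5·2 + 15·9 = 320.
Optimal plan:
  Gary→W: 10 × 6 = 60
  Gary→X: 10 × 4 = 40
  Gary→Z: 20 × 2 = 40
  Salem→Y: 15 × 2 = 30
Optimal cost = 170.
Saving = 320 − 170 = 150.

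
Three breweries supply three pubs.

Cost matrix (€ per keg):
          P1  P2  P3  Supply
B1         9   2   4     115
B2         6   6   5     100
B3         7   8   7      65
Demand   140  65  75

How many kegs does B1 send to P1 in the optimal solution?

0

Solving gives:
  B1–P2: 65 kegs
  B1–P3: 50 kegs
  B2–P1: 75 kegs
  B2–P3: 25 kegs
  B3–P1: 65 kegs
Total cost = €1360.
The route B1→P1 is not used.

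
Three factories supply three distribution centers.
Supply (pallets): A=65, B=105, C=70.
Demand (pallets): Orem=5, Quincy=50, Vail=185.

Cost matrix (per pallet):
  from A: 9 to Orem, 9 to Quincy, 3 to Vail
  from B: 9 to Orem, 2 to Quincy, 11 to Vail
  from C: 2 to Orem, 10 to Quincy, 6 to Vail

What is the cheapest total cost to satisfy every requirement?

An optimal shipping plan:
  A→Vail: 65 pallets
  B→Quincy: 50 pallets
  B→Vail: 55 pallets
  C→Orem: 5 pallets
  C→Vail: 65 pallets
Total cost = 1300.

1300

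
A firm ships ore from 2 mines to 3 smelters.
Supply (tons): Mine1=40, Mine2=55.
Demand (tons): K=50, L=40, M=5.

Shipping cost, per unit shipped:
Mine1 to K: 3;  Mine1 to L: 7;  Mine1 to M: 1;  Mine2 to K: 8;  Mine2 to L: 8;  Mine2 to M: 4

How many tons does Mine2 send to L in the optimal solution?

The minimum-cost plan:
  Mine1→K: 40 × 3 = 120
  Mine2→K: 10 × 8 = 80
  Mine2→L: 40 × 8 = 320
  Mine2→M: 5 × 4 = 20
Total cost = 540.
So Mine2→L carries 40 tons.

40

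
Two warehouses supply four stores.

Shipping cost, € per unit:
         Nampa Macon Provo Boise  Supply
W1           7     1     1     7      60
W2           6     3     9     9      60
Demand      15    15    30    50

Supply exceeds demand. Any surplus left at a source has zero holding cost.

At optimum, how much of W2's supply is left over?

10

An optimal plan:
  W1 to Macon: 15 × €1 = €15
  W1 to Provo: 30 × €1 = €30
  W1 to Boise: 15 × €7 = €105
  W2 to Nampa: 15 × €6 = €90
  W2 to Boise: 35 × €9 = €315
Total cost = €555.
W2 ships 50 of its 60, leaving 10.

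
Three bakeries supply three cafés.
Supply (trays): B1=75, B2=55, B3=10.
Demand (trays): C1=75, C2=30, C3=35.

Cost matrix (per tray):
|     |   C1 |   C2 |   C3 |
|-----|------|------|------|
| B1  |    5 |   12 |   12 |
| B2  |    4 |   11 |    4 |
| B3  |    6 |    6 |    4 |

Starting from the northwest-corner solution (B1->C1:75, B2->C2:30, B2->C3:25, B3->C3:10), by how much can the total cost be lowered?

Current plan cost = 75·5 + 30·11 + 25·4 + 10·4 = 845.
Optimal plan:
  B1 to C1: 55 × 5 = 275
  B1 to C2: 20 × 12 = 240
  B2 to C1: 20 × 4 = 80
  B2 to C3: 35 × 4 = 140
  B3 to C2: 10 × 6 = 60
Optimal cost = 795.
Saving = 845 − 795 = 50.

50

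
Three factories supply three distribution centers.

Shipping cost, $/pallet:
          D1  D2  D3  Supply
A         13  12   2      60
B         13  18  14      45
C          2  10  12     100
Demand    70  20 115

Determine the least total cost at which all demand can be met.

Optimal allocation:
  A->D3: 60 pallets
  B->D3: 45 pallets
  C->D1: 70 pallets
  C->D2: 20 pallets
  C->D3: 10 pallets
Total cost = $1210.

1210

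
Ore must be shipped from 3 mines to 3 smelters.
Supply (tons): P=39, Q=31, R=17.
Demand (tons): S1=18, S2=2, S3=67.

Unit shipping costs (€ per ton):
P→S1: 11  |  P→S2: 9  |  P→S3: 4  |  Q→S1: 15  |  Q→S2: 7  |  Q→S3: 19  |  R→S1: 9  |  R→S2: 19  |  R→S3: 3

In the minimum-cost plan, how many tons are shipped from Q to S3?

Optimal shipments:
  P–S3: 39 × €4 = €156
  Q–S1: 18 × €15 = €270
  Q–S2: 2 × €7 = €14
  Q–S3: 11 × €19 = €209
  R–S3: 17 × €3 = €51
Total cost = €700.
So Q→S3 carries 11 tons.

11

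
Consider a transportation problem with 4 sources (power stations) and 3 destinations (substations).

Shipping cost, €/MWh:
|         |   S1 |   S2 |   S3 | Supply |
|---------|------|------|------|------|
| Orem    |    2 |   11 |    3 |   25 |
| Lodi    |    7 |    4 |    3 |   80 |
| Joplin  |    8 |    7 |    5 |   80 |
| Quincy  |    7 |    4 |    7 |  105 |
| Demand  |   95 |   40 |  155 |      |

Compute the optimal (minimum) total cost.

1320

An optimal shipping plan:
  Orem–S1: 25 × €2 = €50
  Lodi–S3: 80 × €3 = €240
  Joplin–S1: 5 × €8 = €40
  Joplin–S3: 75 × €5 = €375
  Quincy–S1: 65 × €7 = €455
  Quincy–S2: 40 × €4 = €160
Total = 50 + 240 + 40 + 375 + 455 + 160 = €1320.
(Supply check: Orem ships 25; Lodi ships 80; Joplin ships 80; Quincy ships 105.)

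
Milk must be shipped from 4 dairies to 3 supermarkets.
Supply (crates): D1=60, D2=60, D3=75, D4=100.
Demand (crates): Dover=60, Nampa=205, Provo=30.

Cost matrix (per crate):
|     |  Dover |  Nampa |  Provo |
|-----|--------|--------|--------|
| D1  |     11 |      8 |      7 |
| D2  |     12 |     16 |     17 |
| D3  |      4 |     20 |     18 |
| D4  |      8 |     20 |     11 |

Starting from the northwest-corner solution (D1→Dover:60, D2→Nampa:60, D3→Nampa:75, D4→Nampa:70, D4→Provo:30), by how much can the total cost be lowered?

Current plan cost = 60·11 + 60·16 + 75·20 + 70·20 + 30·11 = 4850.
Optimal plan:
  D1->Nampa: 60 × 8 = 480
  D2->Nampa: 60 × 16 = 960
  D3->Dover: 60 × 4 = 240
  D3->Nampa: 15 × 20 = 300
  D4->Nampa: 70 × 20 = 1400
  D4->Provo: 30 × 11 = 330
Optimal cost = 3710.
Saving = 4850 − 3710 = 1140.

1140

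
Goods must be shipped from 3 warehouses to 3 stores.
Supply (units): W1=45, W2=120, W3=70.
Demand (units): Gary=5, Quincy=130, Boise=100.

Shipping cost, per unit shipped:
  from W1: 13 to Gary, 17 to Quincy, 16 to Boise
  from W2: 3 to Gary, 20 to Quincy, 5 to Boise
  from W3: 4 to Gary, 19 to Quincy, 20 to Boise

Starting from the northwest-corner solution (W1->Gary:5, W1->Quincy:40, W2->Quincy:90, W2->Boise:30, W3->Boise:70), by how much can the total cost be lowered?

1185

Current plan cost = 5·13 + 40·17 + 90·20 + 30·5 + 70·20 = 4095.
Optimal plan:
  W1 to Quincy: 45 × 17 = 765
  W2 to Gary: 5 × 3 = 15
  W2 to Quincy: 15 × 20 = 300
  W2 to Boise: 100 × 5 = 500
  W3 to Quincy: 70 × 19 = 1330
Optimal cost = 2910.
Saving = 4095 − 2910 = 1185.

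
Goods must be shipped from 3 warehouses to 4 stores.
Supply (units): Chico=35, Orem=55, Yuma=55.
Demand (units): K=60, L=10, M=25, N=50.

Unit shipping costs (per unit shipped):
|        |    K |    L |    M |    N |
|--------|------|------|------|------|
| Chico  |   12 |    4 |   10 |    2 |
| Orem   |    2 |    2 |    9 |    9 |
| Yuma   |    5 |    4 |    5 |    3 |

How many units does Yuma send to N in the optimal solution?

15

Optimal shipments:
  Chico->N: 35 × 2 = 70
  Orem->K: 55 × 2 = 110
  Yuma->K: 5 × 5 = 25
  Yuma->L: 10 × 4 = 40
  Yuma->M: 25 × 5 = 125
  Yuma->N: 15 × 3 = 45
Total cost = 415.
So Yuma→N carries 15 units.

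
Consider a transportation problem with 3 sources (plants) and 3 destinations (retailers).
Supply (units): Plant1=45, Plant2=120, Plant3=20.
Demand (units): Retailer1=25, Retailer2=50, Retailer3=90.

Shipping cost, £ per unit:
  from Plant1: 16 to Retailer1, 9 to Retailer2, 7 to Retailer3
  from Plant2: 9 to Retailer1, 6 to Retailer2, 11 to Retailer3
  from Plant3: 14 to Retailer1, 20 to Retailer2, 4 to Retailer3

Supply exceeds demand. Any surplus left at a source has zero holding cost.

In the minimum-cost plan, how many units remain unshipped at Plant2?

Minimum-cost shipments:
  Plant1->Retailer3: 45 × £7 = £315
  Plant2->Retailer1: 25 × £9 = £225
  Plant2->Retailer2: 50 × £6 = £300
  Plant2->Retailer3: 25 × £11 = £275
  Plant3->Retailer3: 20 × £4 = £80
Total cost = £1195.
Plant2 ships 100 of its 120, leaving 20.

20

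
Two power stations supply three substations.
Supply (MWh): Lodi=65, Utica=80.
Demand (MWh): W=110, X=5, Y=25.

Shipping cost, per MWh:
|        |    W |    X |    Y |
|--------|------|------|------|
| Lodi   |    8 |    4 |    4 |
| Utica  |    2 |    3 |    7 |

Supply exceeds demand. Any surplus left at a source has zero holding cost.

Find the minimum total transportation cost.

One minimum-cost allocation:
  Lodi->W: 30 × 8 = 240
  Lodi->X: 5 × 4 = 20
  Lodi->Y: 25 × 4 = 100
  Utica->W: 80 × 2 = 160
Total = 240 + 20 + 100 + 160 = 520.

520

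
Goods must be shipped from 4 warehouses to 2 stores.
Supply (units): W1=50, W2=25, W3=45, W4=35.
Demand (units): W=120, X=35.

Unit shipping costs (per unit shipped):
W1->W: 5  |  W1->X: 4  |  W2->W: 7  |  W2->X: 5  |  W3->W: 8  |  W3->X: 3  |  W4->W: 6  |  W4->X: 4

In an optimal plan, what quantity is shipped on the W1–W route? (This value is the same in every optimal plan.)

50

The minimum-cost plan:
  W1–W: 50 × 5 = 250
  W2–W: 25 × 7 = 175
  W3–W: 10 × 8 = 80
  W3–X: 35 × 3 = 105
  W4–W: 35 × 6 = 210
Total cost = 820.
So W1→W carries 50 units.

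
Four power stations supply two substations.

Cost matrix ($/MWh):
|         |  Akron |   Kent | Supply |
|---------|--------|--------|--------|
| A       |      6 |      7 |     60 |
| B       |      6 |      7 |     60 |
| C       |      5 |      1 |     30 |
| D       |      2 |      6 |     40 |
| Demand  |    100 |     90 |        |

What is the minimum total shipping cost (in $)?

One minimum-cost allocation:
  A–Akron: 60 MWh
  B–Kent: 60 MWh
  C–Kent: 30 MWh
  D–Akron: 40 MWh
Total cost = $890.

890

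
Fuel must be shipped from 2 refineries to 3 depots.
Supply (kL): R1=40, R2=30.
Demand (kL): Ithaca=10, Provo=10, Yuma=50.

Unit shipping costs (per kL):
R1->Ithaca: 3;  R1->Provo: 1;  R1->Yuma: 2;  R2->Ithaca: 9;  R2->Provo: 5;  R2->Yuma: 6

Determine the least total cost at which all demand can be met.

One minimum-cost allocation:
  R1->Ithaca: 10 kL
  R1->Provo: 10 kL
  R1->Yuma: 20 kL
  R2->Yuma: 30 kL
Total cost = 260.
(Supply check: R1 ships 40; R2 ships 30.)

260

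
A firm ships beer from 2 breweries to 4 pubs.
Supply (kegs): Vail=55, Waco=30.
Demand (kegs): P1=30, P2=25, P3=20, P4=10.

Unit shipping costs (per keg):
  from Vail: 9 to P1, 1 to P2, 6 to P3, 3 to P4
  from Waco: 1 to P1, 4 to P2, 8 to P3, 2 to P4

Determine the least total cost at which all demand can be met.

205

One minimum-cost allocation:
  Vail to P2: 25 kegs
  Vail to P3: 20 kegs
  Vail to P4: 10 kegs
  Waco to P1: 30 kegs
Total cost = 205.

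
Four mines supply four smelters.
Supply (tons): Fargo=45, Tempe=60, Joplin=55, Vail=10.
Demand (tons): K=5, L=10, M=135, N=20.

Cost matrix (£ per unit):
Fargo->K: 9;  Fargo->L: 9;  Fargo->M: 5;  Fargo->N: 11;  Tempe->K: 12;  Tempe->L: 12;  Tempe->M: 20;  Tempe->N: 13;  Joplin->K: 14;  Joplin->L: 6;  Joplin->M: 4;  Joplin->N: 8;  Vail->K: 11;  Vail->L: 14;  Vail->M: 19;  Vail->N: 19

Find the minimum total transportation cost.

1575

One minimum-cost allocation:
  Fargo->M: 45 tons
  Tempe->K: 5 tons
  Tempe->L: 10 tons
  Tempe->M: 25 tons
  Tempe->N: 20 tons
  Joplin->M: 55 tons
  Vail->M: 10 tons
Total cost = £1575.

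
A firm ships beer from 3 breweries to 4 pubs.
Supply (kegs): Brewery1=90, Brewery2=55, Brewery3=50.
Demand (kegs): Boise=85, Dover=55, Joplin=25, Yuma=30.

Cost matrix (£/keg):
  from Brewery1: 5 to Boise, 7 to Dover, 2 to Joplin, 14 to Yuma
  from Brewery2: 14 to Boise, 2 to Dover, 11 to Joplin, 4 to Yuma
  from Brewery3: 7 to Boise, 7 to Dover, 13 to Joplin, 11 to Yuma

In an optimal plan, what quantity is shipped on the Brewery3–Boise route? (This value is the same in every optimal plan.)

20

The minimum-cost plan:
  Brewery1→Boise: 65 × £5 = £325
  Brewery1→Joplin: 25 × £2 = £50
  Brewery2→Dover: 25 × £2 = £50
  Brewery2→Yuma: 30 × £4 = £120
  Brewery3→Boise: 20 × £7 = £140
  Brewery3→Dover: 30 × £7 = £210
Total cost = £895.
So Brewery3→Boise carries 20 kegs.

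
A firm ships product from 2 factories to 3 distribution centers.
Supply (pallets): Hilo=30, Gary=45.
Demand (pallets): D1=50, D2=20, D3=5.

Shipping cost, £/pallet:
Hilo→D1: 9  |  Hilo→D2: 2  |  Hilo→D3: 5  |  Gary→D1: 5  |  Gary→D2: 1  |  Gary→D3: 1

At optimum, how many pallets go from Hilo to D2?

The minimum-cost plan:
  Hilo–D1: 5 pallets
  Hilo–D2: 20 pallets
  Hilo–D3: 5 pallets
  Gary–D1: 45 pallets
Total cost = £335.
So Hilo→D2 carries 20 pallets.

20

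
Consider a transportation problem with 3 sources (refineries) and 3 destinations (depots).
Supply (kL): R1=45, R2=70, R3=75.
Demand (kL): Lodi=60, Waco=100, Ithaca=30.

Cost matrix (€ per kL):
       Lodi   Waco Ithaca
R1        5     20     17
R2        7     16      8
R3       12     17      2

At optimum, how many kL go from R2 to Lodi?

Solving gives:
  R1→Lodi: 45 × €5 = €225
  R2→Lodi: 15 × €7 = €105
  R2→Waco: 55 × €16 = €880
  R3→Waco: 45 × €17 = €765
  R3→Ithaca: 30 × €2 = €60
Total cost = €2035.
So R2→Lodi carries 15 kL.

15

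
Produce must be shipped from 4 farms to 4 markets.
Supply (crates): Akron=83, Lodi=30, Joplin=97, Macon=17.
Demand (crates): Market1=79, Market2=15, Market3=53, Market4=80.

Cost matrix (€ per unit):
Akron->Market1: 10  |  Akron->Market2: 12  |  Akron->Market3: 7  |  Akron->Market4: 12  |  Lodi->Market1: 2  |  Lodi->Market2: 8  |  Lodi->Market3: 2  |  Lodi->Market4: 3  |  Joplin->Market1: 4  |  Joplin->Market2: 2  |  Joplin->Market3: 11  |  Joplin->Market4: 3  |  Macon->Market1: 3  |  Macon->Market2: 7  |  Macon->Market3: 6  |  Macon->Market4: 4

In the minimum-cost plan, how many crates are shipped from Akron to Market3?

53

Optimal shipments:
  Akron→Market1: 30 × €10 = €300
  Akron→Market3: 53 × €7 = €371
  Lodi→Market1: 30 × €2 = €60
  Joplin→Market1: 2 × €4 = €8
  Joplin→Market2: 15 × €2 = €30
  Joplin→Market4: 80 × €3 = €240
  Macon→Market1: 17 × €3 = €51
Total cost = €1060.
So Akron→Market3 carries 53 crates.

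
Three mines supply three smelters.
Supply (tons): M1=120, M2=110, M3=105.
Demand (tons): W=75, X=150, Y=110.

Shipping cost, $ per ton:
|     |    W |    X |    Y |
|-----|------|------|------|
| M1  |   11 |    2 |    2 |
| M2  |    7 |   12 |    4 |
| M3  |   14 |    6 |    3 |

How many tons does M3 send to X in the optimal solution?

Optimal shipments:
  M1 to X: 120 × $2 = $240
  M2 to W: 75 × $7 = $525
  M2 to Y: 35 × $4 = $140
  M3 to X: 30 × $6 = $180
  M3 to Y: 75 × $3 = $225
Total cost = $1310.
So M3→X carries 30 tons.

30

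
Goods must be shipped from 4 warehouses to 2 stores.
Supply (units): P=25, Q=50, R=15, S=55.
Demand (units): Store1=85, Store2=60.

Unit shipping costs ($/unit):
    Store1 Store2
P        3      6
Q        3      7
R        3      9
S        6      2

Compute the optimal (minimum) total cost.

395

Optimal allocation:
  P→Store1: 20 × $3 = $60
  P→Store2: 5 × $6 = $30
  Q→Store1: 50 × $3 = $150
  R→Store1: 15 × $3 = $45
  S→Store2: 55 × $2 = $110
Total = 60 + 30 + 150 + 45 + 110 = $395.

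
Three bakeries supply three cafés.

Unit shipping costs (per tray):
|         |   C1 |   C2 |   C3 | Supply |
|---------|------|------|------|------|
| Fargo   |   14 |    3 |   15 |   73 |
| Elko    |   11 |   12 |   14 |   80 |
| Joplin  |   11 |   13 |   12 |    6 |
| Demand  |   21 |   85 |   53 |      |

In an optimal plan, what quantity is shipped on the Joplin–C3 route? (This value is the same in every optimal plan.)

6

Solving gives:
  Fargo–C2: 73 × 3 = 219
  Elko–C1: 21 × 11 = 231
  Elko–C2: 12 × 12 = 144
  Elko–C3: 47 × 14 = 658
  Joplin–C3: 6 × 12 = 72
Total cost = 1324.
So Joplin→C3 carries 6 trays.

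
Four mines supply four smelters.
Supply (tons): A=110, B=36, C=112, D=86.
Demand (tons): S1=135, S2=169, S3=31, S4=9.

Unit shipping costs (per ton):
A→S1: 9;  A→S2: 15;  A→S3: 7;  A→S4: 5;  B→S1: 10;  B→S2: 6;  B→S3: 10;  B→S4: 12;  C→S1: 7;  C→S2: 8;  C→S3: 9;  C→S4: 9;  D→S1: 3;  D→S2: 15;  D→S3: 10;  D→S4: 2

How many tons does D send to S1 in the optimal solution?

86

The minimum-cost plan:
  A to S1: 49 tons
  A to S2: 21 tons
  A to S3: 31 tons
  A to S4: 9 tons
  B to S2: 36 tons
  C to S2: 112 tons
  D to S1: 86 tons
Total cost = 2388.
So D→S1 carries 86 tons.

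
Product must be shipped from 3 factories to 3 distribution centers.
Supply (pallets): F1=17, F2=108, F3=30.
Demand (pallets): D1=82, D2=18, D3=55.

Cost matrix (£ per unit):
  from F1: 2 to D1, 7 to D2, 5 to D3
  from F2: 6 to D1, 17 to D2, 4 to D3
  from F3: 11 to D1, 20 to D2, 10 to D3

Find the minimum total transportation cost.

An optimal shipping plan:
  F1->D2: 17 pallets
  F2->D1: 53 pallets
  F2->D3: 55 pallets
  F3->D1: 29 pallets
  F3->D2: 1 pallets
Total cost = £996.

996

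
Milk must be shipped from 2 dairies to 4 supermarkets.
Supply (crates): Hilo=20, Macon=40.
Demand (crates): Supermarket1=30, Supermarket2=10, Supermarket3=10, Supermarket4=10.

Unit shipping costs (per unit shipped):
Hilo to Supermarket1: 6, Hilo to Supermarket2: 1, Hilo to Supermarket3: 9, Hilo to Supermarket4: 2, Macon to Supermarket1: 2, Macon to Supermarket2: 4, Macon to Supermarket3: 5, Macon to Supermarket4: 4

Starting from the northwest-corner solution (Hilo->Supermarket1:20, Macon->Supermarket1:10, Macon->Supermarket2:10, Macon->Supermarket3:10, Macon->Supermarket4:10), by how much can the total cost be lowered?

130

Current plan cost = 20·6 + 10·2 + 10·4 + 10·5 + 10·4 = 270.
Optimal plan:
  Hilo–Supermarket2: 10 × 1 = 10
  Hilo–Supermarket4: 10 × 2 = 20
  Macon–Supermarket1: 30 × 2 = 60
  Macon–Supermarket3: 10 × 5 = 50
Optimal cost = 140.
Saving = 270 − 140 = 130.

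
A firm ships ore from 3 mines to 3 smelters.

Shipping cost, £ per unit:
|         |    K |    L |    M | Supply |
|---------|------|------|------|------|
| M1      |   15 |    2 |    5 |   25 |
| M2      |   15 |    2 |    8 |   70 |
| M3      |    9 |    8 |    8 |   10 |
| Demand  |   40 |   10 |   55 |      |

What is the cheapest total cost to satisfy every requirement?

925

A cheapest plan:
  M1->M: 25 × £5 = £125
  M2->K: 30 × £15 = £450
  M2->L: 10 × £2 = £20
  M2->M: 30 × £8 = £240
  M3->K: 10 × £9 = £90
Total = 125 + 450 + 20 + 240 + 90 = £925.
(Supply check: M1 ships 25; M2 ships 70; M3 ships 10.)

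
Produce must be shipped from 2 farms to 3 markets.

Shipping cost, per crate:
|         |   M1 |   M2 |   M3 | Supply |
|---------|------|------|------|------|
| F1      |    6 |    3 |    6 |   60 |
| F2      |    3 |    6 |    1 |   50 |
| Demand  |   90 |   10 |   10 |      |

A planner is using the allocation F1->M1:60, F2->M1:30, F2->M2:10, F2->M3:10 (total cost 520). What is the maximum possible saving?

Current plan cost = 60·6 + 30·3 + 10·6 + 10·1 = 520.
Optimal plan:
  F1–M1: 50 × 6 = 300
  F1–M2: 10 × 3 = 30
  F2–M1: 40 × 3 = 120
  F2–M3: 10 × 1 = 10
Optimal cost = 460.
Saving = 520 − 460 = 60.

60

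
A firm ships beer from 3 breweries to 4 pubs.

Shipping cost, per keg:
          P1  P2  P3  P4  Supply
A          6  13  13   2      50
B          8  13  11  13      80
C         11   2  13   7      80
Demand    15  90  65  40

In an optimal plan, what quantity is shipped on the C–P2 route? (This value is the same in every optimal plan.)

80

Optimal shipments:
  A->P1: 10 × 6 = 60
  A->P4: 40 × 2 = 80
  B->P1: 5 × 8 = 40
  B->P2: 10 × 13 = 130
  B->P3: 65 × 11 = 715
  C->P2: 80 × 2 = 160
Total cost = 1185.
So C→P2 carries 80 kegs.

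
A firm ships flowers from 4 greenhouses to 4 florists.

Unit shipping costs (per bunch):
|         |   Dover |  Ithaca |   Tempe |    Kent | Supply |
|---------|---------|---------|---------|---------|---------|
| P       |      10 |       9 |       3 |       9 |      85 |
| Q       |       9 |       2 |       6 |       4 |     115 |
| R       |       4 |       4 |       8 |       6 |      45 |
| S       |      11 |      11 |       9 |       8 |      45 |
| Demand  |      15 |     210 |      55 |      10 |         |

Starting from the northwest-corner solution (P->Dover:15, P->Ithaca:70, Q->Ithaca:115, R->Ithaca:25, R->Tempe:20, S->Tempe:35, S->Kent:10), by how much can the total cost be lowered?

Current plan cost = 15·10 + 70·9 + 115·2 + 25·4 + 20·8 + 35·9 + 10·8 = 1665.
Optimal plan:
  P->Ithaca: 30 × 9 = 270
  P->Tempe: 55 × 3 = 165
  Q->Ithaca: 115 × 2 = 230
  R->Dover: 15 × 4 = 60
  R->Ithaca: 30 × 4 = 120
  S->Ithaca: 35 × 11 = 385
  S->Kent: 10 × 8 = 80
Optimal cost = 1310.
Saving = 1665 − 1310 = 355.

355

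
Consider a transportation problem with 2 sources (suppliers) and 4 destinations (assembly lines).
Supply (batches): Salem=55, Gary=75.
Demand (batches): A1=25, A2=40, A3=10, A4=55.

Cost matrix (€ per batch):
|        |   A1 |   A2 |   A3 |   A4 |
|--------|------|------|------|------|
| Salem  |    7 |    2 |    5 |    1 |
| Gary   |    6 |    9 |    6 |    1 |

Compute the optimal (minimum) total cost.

335

Optimal allocation:
  Salem–A2: 40 × €2 = €80
  Salem–A3: 10 × €5 = €50
  Salem–A4: 5 × €1 = €5
  Gary–A1: 25 × €6 = €150
  Gary–A4: 50 × €1 = €50
Total = 80 + 50 + 5 + 150 + 50 = €335.
(Supply check: Salem ships 55; Gary ships 75.)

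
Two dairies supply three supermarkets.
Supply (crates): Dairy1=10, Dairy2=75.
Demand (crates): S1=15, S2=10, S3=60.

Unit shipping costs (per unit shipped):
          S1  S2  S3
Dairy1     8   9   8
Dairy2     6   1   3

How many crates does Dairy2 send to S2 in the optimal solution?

Solving gives:
  Dairy1→S1: 10 × 8 = 80
  Dairy2→S1: 5 × 6 = 30
  Dairy2→S2: 10 × 1 = 10
  Dairy2→S3: 60 × 3 = 180
Total cost = 300.
So Dairy2→S2 carries 10 crates.

10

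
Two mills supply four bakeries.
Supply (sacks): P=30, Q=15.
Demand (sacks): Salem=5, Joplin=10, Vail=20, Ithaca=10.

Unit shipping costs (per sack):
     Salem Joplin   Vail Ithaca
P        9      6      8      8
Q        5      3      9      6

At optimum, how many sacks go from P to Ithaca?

10

The minimum-cost plan:
  P→Vail: 20 sacks
  P→Ithaca: 10 sacks
  Q→Salem: 5 sacks
  Q→Joplin: 10 sacks
Total cost = 295.
So P→Ithaca carries 10 sacks.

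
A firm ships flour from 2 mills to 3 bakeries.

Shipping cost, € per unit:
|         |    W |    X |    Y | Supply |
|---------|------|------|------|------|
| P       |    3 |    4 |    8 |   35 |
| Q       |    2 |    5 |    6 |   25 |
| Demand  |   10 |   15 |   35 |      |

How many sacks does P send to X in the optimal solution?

15

Optimal shipments:
  P→W: 10 × €3 = €30
  P→X: 15 × €4 = €60
  P→Y: 10 × €8 = €80
  Q→Y: 25 × €6 = €150
Total cost = €320.
So P→X carries 15 sacks.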